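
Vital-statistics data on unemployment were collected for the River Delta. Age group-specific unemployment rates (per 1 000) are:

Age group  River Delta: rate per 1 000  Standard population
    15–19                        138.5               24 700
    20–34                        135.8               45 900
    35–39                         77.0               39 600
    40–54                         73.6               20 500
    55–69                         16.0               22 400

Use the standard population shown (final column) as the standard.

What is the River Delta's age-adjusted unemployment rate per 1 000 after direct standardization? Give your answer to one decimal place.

Standard total = 153 100; weights = 0.1613, 0.2998, 0.2587, 0.1339, 0.1463.
Standardized rate: 0.1613×138.5 + 0.2998×135.8 + 0.2587×77.0 + 0.1339×73.6 + 0.1463×16.0 = 95.1703 per 1 000.

95.2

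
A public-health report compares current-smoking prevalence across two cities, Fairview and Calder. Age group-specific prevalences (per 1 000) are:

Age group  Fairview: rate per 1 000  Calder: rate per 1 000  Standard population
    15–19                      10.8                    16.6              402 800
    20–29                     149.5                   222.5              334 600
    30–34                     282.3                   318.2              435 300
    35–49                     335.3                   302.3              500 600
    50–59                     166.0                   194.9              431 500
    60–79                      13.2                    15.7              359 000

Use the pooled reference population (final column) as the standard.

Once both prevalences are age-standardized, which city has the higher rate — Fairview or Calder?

Standard total = 2 463 800; weights = 0.1635, 0.1358, 0.1767, 0.2032, 0.1751, 0.1457.
Fairview: 0.1635×10.8 + 0.1358×149.5 + 0.1767×282.3 + 0.2032×335.3 + 0.1751×166.0 + 0.1457×13.2 = 171.0679 per 1 000.
Calder: 0.1635×16.6 + 0.1358×222.5 + 0.1767×318.2 + 0.2032×302.3 + 0.1751×194.9 + 0.1457×15.7 = 186.9935 per 1 000.

Calder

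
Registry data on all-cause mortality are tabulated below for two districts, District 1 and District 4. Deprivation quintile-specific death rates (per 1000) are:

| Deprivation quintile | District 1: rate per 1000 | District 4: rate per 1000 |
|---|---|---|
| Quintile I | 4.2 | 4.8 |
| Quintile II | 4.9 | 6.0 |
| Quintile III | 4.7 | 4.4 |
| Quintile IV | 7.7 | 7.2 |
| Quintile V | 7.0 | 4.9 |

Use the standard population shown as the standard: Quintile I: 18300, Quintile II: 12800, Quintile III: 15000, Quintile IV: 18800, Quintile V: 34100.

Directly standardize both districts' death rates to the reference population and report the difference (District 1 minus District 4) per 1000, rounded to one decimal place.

0.6

Standard total = 99000; weights = 0.1848, 0.1293, 0.1515, 0.1899, 0.3444.
District 1: 0.1848×4.2 + 0.1293×4.9 + 0.1515×4.7 + 0.1899×7.7 + 0.3444×7.0 = 5.9954 per 1000.
District 4: 0.1848×4.8 + 0.1293×6.0 + 0.1515×4.4 + 0.1899×7.2 + 0.3444×4.9 = 5.3847 per 1000.
Difference = 5.9954 − 5.3847 = 0.6106.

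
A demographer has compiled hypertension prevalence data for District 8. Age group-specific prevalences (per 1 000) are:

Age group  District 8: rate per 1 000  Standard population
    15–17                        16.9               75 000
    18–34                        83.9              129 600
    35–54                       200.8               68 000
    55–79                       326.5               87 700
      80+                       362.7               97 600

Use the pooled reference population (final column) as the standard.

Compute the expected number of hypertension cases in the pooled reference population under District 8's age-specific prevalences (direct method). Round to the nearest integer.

Expected hypertension cases = Σ (standard pop × age-specific rate ÷ 1 000)
= 75 000×16.9/1 000 + 129 600×83.9/1 000 + 68 000×200.8/1 000 + 87 700×326.5/1 000 + 97 600×362.7/1 000
= 1267.50 + 10873.44 + 13654.40 + 28634.05 + 35399.52 = 89828.91.

89829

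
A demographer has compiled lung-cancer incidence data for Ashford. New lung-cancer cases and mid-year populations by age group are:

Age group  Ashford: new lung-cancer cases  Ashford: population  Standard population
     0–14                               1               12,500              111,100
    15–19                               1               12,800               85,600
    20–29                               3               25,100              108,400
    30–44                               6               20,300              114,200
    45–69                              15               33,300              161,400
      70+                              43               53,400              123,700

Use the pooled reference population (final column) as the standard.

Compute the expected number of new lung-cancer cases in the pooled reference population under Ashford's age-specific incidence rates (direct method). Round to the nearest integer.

235

Age-specific rates per 100,000 for Ashford: 8.00, 7.81, 11.95, 29.56, 45.05, 80.52.
Expected new lung-cancer cases = Σ (standard pop × age-specific rate ÷ 100,000)
= 111,100×8.00/100,000 + 85,600×7.81/100,000 + 108,400×11.95/100,000 + 114,200×29.56/100,000 + 161,400×45.05/100,000 + 123,700×80.52/100,000
= 8.89 + 6.69 + 12.96 + 33.75 + 72.70 + 99.61 = 234.60.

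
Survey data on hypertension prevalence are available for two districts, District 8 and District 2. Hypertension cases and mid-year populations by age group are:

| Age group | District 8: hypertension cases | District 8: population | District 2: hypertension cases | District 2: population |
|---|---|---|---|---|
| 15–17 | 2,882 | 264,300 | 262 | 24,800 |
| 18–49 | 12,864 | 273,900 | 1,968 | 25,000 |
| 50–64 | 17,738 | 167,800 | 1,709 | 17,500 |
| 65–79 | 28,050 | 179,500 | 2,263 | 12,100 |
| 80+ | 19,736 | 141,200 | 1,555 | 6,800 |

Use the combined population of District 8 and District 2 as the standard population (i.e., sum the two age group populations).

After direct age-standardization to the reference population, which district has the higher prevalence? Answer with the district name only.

District 2

Age-specific rates per 1,000 for District 8: 10.904, 46.966, 105.709, 156.267, 139.773.
For District 2: 10.565, 78.720, 97.657, 187.025, 228.676.
Combined standard total = 1,112,900; weights = 0.2598, 0.2686, 0.1665, 0.1722, 0.1330.
District 8: 0.2598×10.904 + 0.2686×46.966 + 0.1665×105.709 + 0.1722×156.267 + 0.1330×139.773 = 78.5388 per 1,000.
District 2: 0.2598×10.565 + 0.2686×78.720 + 0.1665×97.657 + 0.1722×187.025 + 0.1330×228.676 = 102.7564 per 1,000.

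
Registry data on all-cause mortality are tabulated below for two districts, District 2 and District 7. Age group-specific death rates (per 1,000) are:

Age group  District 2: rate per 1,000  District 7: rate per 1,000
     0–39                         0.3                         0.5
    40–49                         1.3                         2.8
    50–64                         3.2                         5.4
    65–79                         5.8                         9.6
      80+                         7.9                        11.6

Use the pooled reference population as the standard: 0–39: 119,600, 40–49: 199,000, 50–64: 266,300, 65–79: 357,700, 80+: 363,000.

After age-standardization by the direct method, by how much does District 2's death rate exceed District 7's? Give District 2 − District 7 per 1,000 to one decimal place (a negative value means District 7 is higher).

-2.8

Standard total = 1,305,600; weights = 0.0916, 0.1524, 0.2040, 0.2740, 0.2780.
District 2: 0.0916×0.3 + 0.1524×1.3 + 0.2040×3.2 + 0.2740×5.8 + 0.2780×7.9 = 4.6638 per 1,000.
District 7: 0.0916×0.5 + 0.1524×2.8 + 0.2040×5.4 + 0.2740×9.6 + 0.2780×11.6 = 7.4293 per 1,000.
Difference = 4.6638 − 7.4293 = -2.7655.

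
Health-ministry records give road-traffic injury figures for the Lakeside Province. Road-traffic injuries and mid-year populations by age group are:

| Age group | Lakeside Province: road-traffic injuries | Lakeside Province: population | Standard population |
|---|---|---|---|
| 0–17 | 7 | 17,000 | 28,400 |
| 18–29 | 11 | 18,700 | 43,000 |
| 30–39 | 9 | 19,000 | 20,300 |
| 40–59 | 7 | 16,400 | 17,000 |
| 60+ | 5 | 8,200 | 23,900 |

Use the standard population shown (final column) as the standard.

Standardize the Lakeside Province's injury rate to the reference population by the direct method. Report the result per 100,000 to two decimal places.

Age-specific rates per 100,000 for the Lakeside Province: 41.18, 58.82, 47.37, 42.68, 60.98.
Standard total = 132,600; weights = 0.2142, 0.3243, 0.1531, 0.1282, 0.1802.
Standardized rate: 0.2142×41.18 + 0.3243×58.82 + 0.1531×47.37 + 0.1282×42.68 + 0.1802×60.98 = 51.6088 per 100,000.

51.61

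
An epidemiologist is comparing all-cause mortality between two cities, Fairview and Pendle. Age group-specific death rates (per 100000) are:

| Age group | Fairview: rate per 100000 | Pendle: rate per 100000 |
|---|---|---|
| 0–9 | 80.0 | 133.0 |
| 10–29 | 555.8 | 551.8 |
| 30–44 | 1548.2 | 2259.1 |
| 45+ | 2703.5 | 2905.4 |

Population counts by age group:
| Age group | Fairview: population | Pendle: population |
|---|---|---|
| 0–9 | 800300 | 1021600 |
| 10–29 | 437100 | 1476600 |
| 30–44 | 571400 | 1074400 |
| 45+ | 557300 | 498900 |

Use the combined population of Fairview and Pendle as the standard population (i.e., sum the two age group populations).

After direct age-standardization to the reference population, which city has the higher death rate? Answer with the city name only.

Pendle

Combined standard total = 6437600; weights = 0.2830, 0.2973, 0.2557, 0.1641.
Fairview: 0.2830×80.0 + 0.2973×555.8 + 0.2557×1548.2 + 0.1641×2703.5 = 1027.2230 per 100000.
Pendle: 0.2830×133.0 + 0.2973×551.8 + 0.2557×2259.1 + 0.1641×2905.4 = 1255.9032 per 100000.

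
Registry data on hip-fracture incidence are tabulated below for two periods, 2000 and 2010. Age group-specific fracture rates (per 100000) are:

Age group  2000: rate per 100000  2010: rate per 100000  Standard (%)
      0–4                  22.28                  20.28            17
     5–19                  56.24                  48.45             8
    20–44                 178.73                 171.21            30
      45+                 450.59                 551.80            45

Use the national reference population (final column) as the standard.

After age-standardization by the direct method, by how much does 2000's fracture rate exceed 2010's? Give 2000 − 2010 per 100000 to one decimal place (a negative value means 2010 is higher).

-42.3

Standard weights: 0.17, 0.08, 0.30, 0.45.
2000: 0.1700×22.28 + 0.0800×56.24 + 0.3000×178.73 + 0.4500×450.59 = 264.6713 per 100000.
2010: 0.1700×20.28 + 0.0800×48.45 + 0.3000×171.21 + 0.4500×551.80 = 306.9966 per 100000.
Difference = 264.6713 − 306.9966 = -42.3253.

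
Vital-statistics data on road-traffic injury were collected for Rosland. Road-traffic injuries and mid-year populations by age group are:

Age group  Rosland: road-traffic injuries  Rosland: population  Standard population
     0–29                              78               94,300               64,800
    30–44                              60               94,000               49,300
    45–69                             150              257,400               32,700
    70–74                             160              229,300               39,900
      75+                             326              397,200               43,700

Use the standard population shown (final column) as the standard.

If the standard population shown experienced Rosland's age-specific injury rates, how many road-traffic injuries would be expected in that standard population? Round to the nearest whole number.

Age-specific rates per 100,000 for Rosland: 82.71, 63.83, 58.28, 69.78, 82.07.
Expected road-traffic injuries = Σ (standard pop × age-specific rate ÷ 100,000)
= 64,800×82.71/100,000 + 49,300×63.83/100,000 + 32,700×58.28/100,000 + 39,900×69.78/100,000 + 43,700×82.07/100,000
= 53.60 + 31.47 + 19.06 + 27.84 + 35.87 = 167.83.

168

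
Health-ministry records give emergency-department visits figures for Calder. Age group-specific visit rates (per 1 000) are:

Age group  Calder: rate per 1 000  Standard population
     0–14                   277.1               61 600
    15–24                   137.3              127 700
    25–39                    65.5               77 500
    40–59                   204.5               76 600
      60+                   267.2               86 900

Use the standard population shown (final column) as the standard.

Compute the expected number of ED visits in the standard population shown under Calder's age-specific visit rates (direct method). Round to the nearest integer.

78563

Expected ED visits = Σ (standard pop × age-specific rate ÷ 1 000)
= 61 600×277.1/1 000 + 127 700×137.3/1 000 + 77 500×65.5/1 000 + 76 600×204.5/1 000 + 86 900×267.2/1 000
= 17069.36 + 17533.21 + 5076.25 + 15664.70 + 23219.68 = 78563.20.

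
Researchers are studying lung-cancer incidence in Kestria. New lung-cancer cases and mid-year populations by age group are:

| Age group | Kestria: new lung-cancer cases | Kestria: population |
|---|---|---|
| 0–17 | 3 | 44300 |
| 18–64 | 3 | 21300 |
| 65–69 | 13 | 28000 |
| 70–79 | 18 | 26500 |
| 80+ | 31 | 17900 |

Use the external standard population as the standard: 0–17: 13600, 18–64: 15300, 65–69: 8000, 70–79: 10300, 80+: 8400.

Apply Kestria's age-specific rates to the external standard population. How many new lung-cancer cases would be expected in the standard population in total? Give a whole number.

Age-specific rates per 100000 for Kestria: 6.77, 14.08, 46.43, 67.92, 173.18.
Expected new lung-cancer cases = Σ (standard pop × age-specific rate ÷ 100000)
= 13600×6.77/100000 + 15300×14.08/100000 + 8000×46.43/100000 + 10300×67.92/100000 + 8400×173.18/100000
= 0.92 + 2.15 + 3.71 + 7.00 + 14.55 = 28.33.

28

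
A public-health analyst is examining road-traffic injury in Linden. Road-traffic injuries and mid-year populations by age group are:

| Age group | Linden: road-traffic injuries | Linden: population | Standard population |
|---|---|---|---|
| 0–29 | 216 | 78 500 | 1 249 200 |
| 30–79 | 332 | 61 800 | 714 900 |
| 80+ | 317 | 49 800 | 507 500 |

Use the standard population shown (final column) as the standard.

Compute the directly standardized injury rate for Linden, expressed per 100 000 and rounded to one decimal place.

Age-specific rates per 100 000 for Linden: 275.16, 537.22, 636.55.
Standard total = 2 471 600; weights = 0.5054, 0.2892, 0.2053.
Standardized rate: 0.5054×275.16 + 0.2892×537.22 + 0.2053×636.55 = 425.1628 per 100 000.

425.2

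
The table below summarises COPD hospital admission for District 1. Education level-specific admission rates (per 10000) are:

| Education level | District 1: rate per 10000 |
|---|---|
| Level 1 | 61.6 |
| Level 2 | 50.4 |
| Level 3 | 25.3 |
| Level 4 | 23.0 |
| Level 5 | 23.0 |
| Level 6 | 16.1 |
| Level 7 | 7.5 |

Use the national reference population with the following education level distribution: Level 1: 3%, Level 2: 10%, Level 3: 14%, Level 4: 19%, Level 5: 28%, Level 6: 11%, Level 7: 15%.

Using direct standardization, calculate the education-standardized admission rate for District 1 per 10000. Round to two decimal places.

Standard weights: 0.03, 0.10, 0.14, 0.19, 0.28, 0.11, 0.15.
Standardized rate: 0.0300×61.6 + 0.1000×50.4 + 0.1400×25.3 + 0.1900×23.0 + 0.2800×23.0 + 0.1100×16.1 + 0.1500×7.5 = 24.1360 per 10000.

24.14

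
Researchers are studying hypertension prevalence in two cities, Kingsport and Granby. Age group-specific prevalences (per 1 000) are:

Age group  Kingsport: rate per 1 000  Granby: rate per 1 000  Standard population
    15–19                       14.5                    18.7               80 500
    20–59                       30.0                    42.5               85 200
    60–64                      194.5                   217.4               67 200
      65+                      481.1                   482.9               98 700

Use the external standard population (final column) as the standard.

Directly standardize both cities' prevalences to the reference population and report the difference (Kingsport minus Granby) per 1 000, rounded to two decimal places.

-9.41

Standard total = 331 600; weights = 0.2428, 0.2569, 0.2027, 0.2976.
Kingsport: 0.2428×14.5 + 0.2569×30.0 + 0.2027×194.5 + 0.2976×481.1 = 193.8426 per 1 000.
Granby: 0.2428×18.7 + 0.2569×42.5 + 0.2027×217.4 + 0.2976×482.9 = 203.2505 per 1 000.
Difference = 193.8426 − 203.2505 = -9.4078.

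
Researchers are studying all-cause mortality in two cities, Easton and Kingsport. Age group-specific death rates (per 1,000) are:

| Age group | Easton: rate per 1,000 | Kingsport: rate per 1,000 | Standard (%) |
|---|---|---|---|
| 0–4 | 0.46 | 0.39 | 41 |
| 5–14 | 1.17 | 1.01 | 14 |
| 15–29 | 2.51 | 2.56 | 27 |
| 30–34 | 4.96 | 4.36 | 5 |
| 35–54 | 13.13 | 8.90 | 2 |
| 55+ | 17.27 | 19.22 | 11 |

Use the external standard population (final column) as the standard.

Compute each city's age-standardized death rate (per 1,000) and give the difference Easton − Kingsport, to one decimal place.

Standard weights: 0.41, 0.14, 0.27, 0.05, 0.02, 0.11.
Easton: 0.4100×0.46 + 0.1400×1.17 + 0.2700×2.51 + 0.0500×4.96 + 0.0200×13.13 + 0.1100×17.27 = 3.4404 per 1,000.
Kingsport: 0.4100×0.39 + 0.1400×1.01 + 0.2700×2.56 + 0.0500×4.36 + 0.0200×8.90 + 0.1100×19.22 = 3.5027 per 1,000.
Difference = 3.4404 − 3.5027 = -0.0623.

-0.1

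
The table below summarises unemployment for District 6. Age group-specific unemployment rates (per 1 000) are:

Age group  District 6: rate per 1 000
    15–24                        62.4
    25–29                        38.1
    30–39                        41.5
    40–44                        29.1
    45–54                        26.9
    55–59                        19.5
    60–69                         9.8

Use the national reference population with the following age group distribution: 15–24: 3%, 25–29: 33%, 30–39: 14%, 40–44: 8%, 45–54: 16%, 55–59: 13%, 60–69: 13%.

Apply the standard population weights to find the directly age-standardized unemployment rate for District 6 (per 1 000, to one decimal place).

30.7

Standard weights: 0.03, 0.33, 0.14, 0.08, 0.16, 0.13, 0.13.
Standardized rate: 0.0300×62.4 + 0.3300×38.1 + 0.1400×41.5 + 0.0800×29.1 + 0.1600×26.9 + 0.1300×19.5 + 0.1300×9.8 = 30.6960 per 1 000.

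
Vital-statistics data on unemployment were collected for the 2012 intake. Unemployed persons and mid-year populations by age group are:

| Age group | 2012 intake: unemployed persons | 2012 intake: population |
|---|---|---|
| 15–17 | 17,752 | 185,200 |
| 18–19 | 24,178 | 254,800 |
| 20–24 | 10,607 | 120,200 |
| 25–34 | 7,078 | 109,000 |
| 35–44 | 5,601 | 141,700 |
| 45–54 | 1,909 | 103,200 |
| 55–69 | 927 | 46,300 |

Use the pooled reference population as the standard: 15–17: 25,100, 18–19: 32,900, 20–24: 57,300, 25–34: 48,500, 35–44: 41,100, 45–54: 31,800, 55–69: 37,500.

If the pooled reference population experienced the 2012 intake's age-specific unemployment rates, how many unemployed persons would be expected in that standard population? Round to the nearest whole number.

Age-specific rates per 1,000 for the 2012 intake: 95.853, 94.890, 88.245, 64.936, 39.527, 18.498, 20.022.
Expected unemployed persons = Σ (standard pop × age-specific rate ÷ 1,000)
= 25,100×95.853/1,000 + 32,900×94.890/1,000 + 57,300×88.245/1,000 + 48,500×64.936/1,000 + 41,100×39.527/1,000 + 31,800×18.498/1,000 + 37,500×20.022/1,000
= 2405.91 + 3121.88 + 5056.42 + 3149.39 + 1624.57 + 588.24 + 750.81 = 16697.21.

16697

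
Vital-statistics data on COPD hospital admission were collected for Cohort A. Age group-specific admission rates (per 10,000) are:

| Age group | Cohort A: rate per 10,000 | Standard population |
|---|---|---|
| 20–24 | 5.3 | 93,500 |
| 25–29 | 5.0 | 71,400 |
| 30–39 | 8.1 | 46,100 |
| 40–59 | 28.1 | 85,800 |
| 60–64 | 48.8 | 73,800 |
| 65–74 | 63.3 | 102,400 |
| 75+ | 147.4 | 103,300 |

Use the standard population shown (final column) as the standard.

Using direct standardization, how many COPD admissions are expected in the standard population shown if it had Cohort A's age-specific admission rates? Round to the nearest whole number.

2895

Expected COPD admissions = Σ (standard pop × age-specific rate ÷ 10,000)
= 93,500×5.3/10,000 + 71,400×5.0/10,000 + 46,100×8.1/10,000 + 85,800×28.1/10,000 + 73,800×48.8/10,000 + 102,400×63.3/10,000 + 103,300×147.4/10,000
= 49.55 + 35.70 + 37.34 + 241.10 + 360.14 + 648.19 + 1522.64 = 2894.67.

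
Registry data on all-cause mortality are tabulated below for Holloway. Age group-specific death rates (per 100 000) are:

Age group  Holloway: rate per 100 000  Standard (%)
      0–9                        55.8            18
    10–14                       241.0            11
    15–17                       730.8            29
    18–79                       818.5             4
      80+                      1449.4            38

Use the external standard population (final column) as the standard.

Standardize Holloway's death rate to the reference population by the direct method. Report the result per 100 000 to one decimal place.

832.0

Standard weights: 0.18, 0.11, 0.29, 0.04, 0.38.
Standardized rate: 0.1800×55.8 + 0.1100×241.0 + 0.2900×730.8 + 0.0400×818.5 + 0.3800×1449.4 = 831.9980 per 100 000.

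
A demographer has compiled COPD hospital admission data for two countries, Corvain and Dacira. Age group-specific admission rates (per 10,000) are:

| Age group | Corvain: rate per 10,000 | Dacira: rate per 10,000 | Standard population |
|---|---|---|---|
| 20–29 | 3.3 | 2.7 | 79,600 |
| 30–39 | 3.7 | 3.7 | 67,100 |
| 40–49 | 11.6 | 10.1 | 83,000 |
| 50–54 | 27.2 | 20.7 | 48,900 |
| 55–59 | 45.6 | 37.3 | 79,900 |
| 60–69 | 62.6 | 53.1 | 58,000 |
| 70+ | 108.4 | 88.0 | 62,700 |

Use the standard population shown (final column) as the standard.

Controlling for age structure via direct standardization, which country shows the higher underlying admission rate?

Standard total = 479,200; weights = 0.1661, 0.1400, 0.1732, 0.1020, 0.1667, 0.1210, 0.1308.
Corvain: 0.1661×3.3 + 0.1400×3.7 + 0.1732×11.6 + 0.1020×27.2 + 0.1667×45.6 + 0.1210×62.6 + 0.1308×108.4 = 35.2144 per 10,000.
Dacira: 0.1661×2.7 + 0.1400×3.7 + 0.1732×10.1 + 0.1020×20.7 + 0.1667×37.3 + 0.1210×53.1 + 0.1308×88.0 = 28.9887 per 10,000.

Corvain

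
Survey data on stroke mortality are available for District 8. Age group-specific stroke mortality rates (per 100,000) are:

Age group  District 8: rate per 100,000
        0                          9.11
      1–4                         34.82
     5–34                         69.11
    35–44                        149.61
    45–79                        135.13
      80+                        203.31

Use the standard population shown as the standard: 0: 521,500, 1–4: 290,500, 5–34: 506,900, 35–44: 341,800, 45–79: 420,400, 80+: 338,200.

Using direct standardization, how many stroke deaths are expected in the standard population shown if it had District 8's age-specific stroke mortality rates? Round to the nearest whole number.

2266

Expected stroke deaths = Σ (standard pop × age-specific rate ÷ 100,000)
= 521,500×9.11/100,000 + 290,500×34.82/100,000 + 506,900×69.11/100,000 + 341,800×149.61/100,000 + 420,400×135.13/100,000 + 338,200×203.31/100,000
= 47.51 + 101.15 + 350.32 + 511.37 + 568.09 + 687.59 = 2266.03.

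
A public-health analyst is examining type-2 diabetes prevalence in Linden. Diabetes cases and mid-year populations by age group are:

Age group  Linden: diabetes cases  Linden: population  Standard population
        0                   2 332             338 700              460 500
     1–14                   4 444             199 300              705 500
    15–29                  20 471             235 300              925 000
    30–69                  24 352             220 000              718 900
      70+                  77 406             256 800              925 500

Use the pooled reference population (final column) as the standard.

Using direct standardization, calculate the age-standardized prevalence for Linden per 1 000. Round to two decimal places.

Age-specific rates per 1 000 for Linden: 6.885, 22.298, 87.000, 110.691, 301.425.
Standard total = 3 735 400; weights = 0.1233, 0.1889, 0.2476, 0.1925, 0.2478.
Standardized rate: 0.1233×6.885 + 0.1889×22.298 + 0.2476×87.000 + 0.1925×110.691 + 0.2478×301.425 = 122.5896 per 1 000.

122.59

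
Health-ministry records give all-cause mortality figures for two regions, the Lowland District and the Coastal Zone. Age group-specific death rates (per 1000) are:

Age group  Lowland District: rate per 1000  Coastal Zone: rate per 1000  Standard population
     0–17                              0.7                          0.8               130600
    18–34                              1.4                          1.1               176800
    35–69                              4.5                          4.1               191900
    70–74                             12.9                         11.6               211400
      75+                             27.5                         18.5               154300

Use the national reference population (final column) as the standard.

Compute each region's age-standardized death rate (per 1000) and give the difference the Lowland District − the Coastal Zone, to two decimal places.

2.06

Standard total = 865000; weights = 0.1510, 0.2044, 0.2218, 0.2444, 0.1784.
The Lowland District: 0.1510×0.7 + 0.2044×1.4 + 0.2218×4.5 + 0.2444×12.9 + 0.1784×27.5 = 9.4483 per 1000.
The Coastal Zone: 0.1510×0.8 + 0.2044×1.1 + 0.2218×4.1 + 0.2444×11.6 + 0.1784×18.5 = 7.3902 per 1000.
Difference = 9.4483 − 7.3902 = 2.0581.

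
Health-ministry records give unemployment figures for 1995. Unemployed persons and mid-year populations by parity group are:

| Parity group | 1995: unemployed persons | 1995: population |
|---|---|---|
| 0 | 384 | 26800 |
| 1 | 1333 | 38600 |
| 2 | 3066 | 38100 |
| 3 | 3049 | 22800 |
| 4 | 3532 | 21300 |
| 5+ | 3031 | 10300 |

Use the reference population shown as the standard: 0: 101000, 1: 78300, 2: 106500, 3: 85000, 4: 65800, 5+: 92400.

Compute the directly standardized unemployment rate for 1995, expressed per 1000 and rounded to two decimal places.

Parity-specific rates per 1000 for 1995: 14.328, 34.534, 80.472, 133.728, 165.822, 294.272.
Standard total = 529000; weights = 0.1909, 0.1480, 0.2013, 0.1607, 0.1244, 0.1747.
Standardized rate: 0.1909×14.328 + 0.1480×34.534 + 0.2013×80.472 + 0.1607×133.728 + 0.1244×165.822 + 0.1747×294.272 = 117.5617 per 1000.

117.56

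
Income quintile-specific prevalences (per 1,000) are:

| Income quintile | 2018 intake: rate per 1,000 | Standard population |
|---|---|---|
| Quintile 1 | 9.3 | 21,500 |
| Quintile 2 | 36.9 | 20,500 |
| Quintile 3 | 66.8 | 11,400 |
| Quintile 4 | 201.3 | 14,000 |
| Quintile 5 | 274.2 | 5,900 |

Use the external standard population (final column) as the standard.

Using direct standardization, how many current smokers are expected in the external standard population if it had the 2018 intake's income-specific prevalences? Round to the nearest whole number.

Expected current smokers = Σ (standard pop × income-specific rate ÷ 1,000)
= 21,500×9.3/1,000 + 20,500×36.9/1,000 + 11,400×66.8/1,000 + 14,000×201.3/1,000 + 5,900×274.2/1,000
= 199.95 + 756.45 + 761.52 + 2818.20 + 1617.78 = 6153.90.

6154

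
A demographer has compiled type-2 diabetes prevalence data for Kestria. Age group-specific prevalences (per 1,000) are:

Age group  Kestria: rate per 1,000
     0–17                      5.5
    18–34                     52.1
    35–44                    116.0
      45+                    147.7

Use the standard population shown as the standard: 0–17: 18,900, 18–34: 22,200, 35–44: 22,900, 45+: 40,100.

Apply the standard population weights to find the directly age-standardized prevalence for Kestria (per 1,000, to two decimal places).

94.52

Standard total = 104,100; weights = 0.1816, 0.2133, 0.2200, 0.3852.
Standardized rate: 0.1816×5.5 + 0.2133×52.1 + 0.2200×116.0 + 0.3852×147.7 = 94.5220 per 1,000.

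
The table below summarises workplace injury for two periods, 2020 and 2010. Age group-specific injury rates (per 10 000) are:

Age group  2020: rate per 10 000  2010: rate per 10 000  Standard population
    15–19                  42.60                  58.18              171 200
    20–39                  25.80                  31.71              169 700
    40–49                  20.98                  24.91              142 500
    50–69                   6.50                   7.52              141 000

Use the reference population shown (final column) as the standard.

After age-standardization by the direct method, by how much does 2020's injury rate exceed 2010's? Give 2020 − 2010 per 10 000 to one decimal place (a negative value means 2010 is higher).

Standard total = 624 400; weights = 0.2742, 0.2718, 0.2282, 0.2258.
2020: 0.2742×42.60 + 0.2718×25.80 + 0.2282×20.98 + 0.2258×6.50 = 24.9480 per 10 000.
2010: 0.2742×58.18 + 0.2718×31.71 + 0.2282×24.91 + 0.2258×7.52 = 31.9532 per 10 000.
Difference = 24.9480 − 31.9532 = -7.0052.

-7.0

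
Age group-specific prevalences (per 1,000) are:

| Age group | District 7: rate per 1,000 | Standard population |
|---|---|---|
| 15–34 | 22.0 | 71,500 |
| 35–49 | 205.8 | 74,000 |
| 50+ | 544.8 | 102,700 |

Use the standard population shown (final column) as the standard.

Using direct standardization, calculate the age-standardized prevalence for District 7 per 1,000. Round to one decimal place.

Standard total = 248,200; weights = 0.2881, 0.2981, 0.4138.
Standardized rate: 0.2881×22.0 + 0.2981×205.8 + 0.4138×544.8 = 293.1231 per 1,000.

293.1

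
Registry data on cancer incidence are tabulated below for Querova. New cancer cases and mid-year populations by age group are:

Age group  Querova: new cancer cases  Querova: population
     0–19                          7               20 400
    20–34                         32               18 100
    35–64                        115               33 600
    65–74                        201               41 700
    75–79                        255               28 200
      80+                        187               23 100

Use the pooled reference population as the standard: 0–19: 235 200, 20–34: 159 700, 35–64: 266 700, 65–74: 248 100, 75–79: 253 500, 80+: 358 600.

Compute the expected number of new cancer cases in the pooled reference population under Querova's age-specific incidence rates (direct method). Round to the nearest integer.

Age-specific rates per 100 000 for Querova: 34.31, 176.80, 342.26, 482.01, 904.26, 809.52.
Expected new cancer cases = Σ (standard pop × age-specific rate ÷ 100 000)
= 235 200×34.31/100 000 + 159 700×176.80/100 000 + 266 700×342.26/100 000 + 248 100×482.01/100 000 + 253 500×904.26/100 000 + 358 600×809.52/100 000
= 80.71 + 282.34 + 912.81 + 1195.88 + 2292.29 + 2902.95 = 7666.98.

7667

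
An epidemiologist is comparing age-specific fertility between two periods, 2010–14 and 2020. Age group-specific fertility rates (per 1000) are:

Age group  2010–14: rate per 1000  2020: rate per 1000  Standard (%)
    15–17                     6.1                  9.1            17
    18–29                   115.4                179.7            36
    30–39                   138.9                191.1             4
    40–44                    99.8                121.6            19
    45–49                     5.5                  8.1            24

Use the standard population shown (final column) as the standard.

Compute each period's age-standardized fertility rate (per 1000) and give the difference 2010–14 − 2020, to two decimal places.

Standard weights: 0.17, 0.36, 0.04, 0.19, 0.24.
2010–14: 0.1700×6.1 + 0.3600×115.4 + 0.0400×138.9 + 0.1900×99.8 + 0.2400×5.5 = 68.4190 per 1000.
2020: 0.1700×9.1 + 0.3600×179.7 + 0.0400×191.1 + 0.1900×121.6 + 0.2400×8.1 = 98.9310 per 1000.
Difference = 68.4190 − 98.9310 = -30.5120.

-30.51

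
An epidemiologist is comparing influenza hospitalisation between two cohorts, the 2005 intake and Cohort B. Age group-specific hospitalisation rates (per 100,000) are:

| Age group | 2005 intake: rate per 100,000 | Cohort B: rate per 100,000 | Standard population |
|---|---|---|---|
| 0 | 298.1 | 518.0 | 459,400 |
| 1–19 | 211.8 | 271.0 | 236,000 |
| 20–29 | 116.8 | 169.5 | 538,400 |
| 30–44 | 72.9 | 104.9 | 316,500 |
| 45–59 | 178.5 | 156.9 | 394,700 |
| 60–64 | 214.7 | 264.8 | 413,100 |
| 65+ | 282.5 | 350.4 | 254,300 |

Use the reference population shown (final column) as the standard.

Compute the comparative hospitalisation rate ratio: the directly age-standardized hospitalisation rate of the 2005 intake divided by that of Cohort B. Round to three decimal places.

Standard total = 2,612,400; weights = 0.1759, 0.0903, 0.2061, 0.1212, 0.1511, 0.1581, 0.0973.
The 2005 intake: 0.1759×298.1 + 0.0903×211.8 + 0.2061×116.8 + 0.1212×72.9 + 0.1511×178.5 + 0.1581×214.7 + 0.0973×282.5 = 192.8786 per 100,000.
Cohort B: 0.1759×518.0 + 0.0903×271.0 + 0.2061×169.5 + 0.1212×104.9 + 0.1511×156.9 + 0.1581×264.8 + 0.0973×350.4 = 262.9034 per 100,000.
Ratio = 192.8786 ÷ 262.9034 = 0.73365.

0.734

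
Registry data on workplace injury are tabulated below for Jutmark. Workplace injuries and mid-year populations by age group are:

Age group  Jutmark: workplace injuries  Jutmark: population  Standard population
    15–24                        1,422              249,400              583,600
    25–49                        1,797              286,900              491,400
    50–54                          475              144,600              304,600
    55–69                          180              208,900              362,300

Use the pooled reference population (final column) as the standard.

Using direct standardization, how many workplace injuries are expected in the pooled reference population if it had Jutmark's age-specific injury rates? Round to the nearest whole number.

Age-specific rates per 10,000 for Jutmark: 57.02, 62.64, 32.85, 8.62.
Expected workplace injuries = Σ (standard pop × age-specific rate ÷ 10,000)
= 583,600×57.02/10,000 + 491,400×62.64/10,000 + 304,600×32.85/10,000 + 362,300×8.62/10,000
= 3327.50 + 3077.89 + 1000.59 + 312.18 = 7718.16.

7718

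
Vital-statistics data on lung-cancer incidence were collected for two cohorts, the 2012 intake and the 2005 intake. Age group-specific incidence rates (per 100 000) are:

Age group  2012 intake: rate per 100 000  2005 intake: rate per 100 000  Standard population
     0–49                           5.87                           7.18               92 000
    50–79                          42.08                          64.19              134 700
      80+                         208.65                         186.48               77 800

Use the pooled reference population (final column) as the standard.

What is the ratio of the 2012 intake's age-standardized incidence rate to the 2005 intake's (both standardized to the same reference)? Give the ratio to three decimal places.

Standard total = 304 500; weights = 0.3021, 0.4424, 0.2555.
The 2012 intake: 0.3021×5.87 + 0.4424×42.08 + 0.2555×208.65 = 73.6985 per 100 000.
The 2005 intake: 0.3021×7.18 + 0.4424×64.19 + 0.2555×186.48 = 78.2105 per 100 000.
Ratio = 73.6985 ÷ 78.2105 = 0.94231.

0.942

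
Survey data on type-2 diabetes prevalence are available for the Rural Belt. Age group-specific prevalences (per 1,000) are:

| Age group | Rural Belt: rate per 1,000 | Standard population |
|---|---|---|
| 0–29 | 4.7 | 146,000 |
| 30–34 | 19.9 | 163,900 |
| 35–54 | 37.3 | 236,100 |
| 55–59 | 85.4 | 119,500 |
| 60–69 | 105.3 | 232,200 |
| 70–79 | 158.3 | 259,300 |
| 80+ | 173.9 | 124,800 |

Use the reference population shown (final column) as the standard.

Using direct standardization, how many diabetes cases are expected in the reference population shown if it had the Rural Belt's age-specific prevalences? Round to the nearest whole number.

Expected diabetes cases = Σ (standard pop × age-specific rate ÷ 1,000)
= 146,000×4.7/1,000 + 163,900×19.9/1,000 + 236,100×37.3/1,000 + 119,500×85.4/1,000 + 232,200×105.3/1,000 + 259,300×158.3/1,000 + 124,800×173.9/1,000
= 686.20 + 3261.61 + 8806.53 + 10205.30 + 24450.66 + 41047.19 + 21702.72 = 110160.21.

110160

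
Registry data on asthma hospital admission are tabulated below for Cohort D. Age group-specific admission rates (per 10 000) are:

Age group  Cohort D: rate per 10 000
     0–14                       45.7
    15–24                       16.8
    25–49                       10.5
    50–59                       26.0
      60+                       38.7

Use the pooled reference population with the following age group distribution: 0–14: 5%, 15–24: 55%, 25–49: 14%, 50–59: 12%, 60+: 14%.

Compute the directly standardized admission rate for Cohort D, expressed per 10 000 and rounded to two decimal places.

21.53

Standard weights: 0.05, 0.55, 0.14, 0.12, 0.14.
Standardized rate: 0.0500×45.7 + 0.5500×16.8 + 0.1400×10.5 + 0.1200×26.0 + 0.1400×38.7 = 21.5330 per 10 000.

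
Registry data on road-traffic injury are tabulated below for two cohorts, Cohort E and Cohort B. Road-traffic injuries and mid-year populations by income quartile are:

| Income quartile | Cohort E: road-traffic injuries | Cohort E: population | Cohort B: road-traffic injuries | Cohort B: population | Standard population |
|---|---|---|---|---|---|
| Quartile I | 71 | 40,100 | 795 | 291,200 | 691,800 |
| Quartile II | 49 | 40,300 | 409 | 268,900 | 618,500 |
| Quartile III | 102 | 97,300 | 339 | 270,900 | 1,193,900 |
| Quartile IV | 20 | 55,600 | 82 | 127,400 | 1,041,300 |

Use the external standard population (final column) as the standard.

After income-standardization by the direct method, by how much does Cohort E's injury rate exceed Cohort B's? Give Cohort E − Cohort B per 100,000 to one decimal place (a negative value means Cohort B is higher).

-39.2

Income-specific rates per 100,000 for Cohort E: 177.06, 121.59, 104.83, 35.97.
For Cohort B: 273.01, 152.10, 125.14, 64.36.
Standard total = 3,545,500; weights = 0.1951, 0.1744, 0.3367, 0.2937.
Cohort E: 0.1951×177.06 + 0.1744×121.59 + 0.3367×104.83 + 0.2937×35.97 = 101.6230 per 100,000.
Cohort B: 0.1951×273.01 + 0.1744×152.10 + 0.3367×125.14 + 0.2937×64.36 = 140.8453 per 100,000.
Difference = 101.6230 − 140.8453 = -39.2223.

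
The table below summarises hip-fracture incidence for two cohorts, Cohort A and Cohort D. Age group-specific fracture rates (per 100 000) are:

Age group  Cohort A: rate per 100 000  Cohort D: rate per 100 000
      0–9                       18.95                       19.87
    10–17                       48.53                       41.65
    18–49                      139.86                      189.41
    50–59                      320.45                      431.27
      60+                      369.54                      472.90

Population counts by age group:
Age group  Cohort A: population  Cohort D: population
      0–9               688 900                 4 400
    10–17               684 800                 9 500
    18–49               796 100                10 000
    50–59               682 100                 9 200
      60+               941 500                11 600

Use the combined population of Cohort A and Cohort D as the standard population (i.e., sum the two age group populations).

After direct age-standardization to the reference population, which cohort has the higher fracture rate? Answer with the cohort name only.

Combined standard total = 3 838 100; weights = 0.1806, 0.1809, 0.2100, 0.1801, 0.2483.
Cohort A: 0.1806×18.95 + 0.1809×48.53 + 0.2100×139.86 + 0.1801×320.45 + 0.2483×369.54 = 191.0605 per 100 000.
Cohort D: 0.1806×19.87 + 0.1809×41.65 + 0.2100×189.41 + 0.1801×431.27 + 0.2483×472.90 = 246.0162 per 100 000.

Cohort D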